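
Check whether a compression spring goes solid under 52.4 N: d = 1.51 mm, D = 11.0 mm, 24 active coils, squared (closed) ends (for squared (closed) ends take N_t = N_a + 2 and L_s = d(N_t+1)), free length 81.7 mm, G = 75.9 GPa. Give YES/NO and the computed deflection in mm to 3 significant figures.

NO, δ = 33.9 mm

k = Gd⁴/(8D³N_a) = (75.9×10³)(1.51⁴)/(8·11.0³·24) = 1.5441 N/mm
N_t = 26; L_s = 1.51·27 = 40.77 mm; δ_solid = L₀ − L_s = 81.7 − 40.77 = 40.93 mm
δ = F/k = 52.4/1.5441 = 33.936 mm
δ < δ_solid → spring does not go solid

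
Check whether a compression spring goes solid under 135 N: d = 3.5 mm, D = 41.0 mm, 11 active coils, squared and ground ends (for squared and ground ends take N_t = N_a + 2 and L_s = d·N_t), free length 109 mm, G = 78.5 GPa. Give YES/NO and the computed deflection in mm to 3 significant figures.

k = Gd⁴/(8D³N_a) = (78.5×10³)(3.5⁴)/(8·41.0³·11) = 1.9423 N/mm
N_t = 13; L_s = 3.5·13 = 45.5 mm; δ_solid = L₀ − L_s = 109 − 45.5 = 63.5 mm
δ = F/k = 135/1.9423 = 69.507 mm
δ ≥ δ_solid → spring goes solid

YES, δ = 69.5 mm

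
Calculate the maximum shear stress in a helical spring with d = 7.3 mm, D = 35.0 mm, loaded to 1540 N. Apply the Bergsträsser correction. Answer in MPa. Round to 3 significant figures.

Spring index C = D/d = 35.0/7.3 = 4.7945
K_B = (4C+2)/(4C−3) = 21.178/16.178 = 1.3091
τ₀ = 8FD/(πd³) = 8·1540·35.0/(π·7.3³) = 431200/1222.1 = 352.83 MPa
τ_max = K·τ₀ = 1.3091 × 352.83 = 461.87 MPa

462 MPa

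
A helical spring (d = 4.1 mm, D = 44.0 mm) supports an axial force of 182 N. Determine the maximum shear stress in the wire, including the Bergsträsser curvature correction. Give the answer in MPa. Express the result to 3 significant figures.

333 MPa

Spring index C = D/d = 44.0/4.1 = 10.7317
K_B = (4C+2)/(4C−3) = 44.927/39.927 = 1.1252
τ₀ = 8FD/(πd³) = 8·182·44.0/(π·4.1³) = 64064/216.52 = 295.88 MPa
τ_max = K·τ₀ = 1.1252 × 295.88 = 332.93 MPa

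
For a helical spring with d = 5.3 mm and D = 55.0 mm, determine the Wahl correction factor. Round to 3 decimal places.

C = D/d = 55.0/5.3 = 10.3774
K_W = (4C−1)/(4C−4) + 0.615/C = 40.509/37.509 + 0.0593 = 1.1392

1.139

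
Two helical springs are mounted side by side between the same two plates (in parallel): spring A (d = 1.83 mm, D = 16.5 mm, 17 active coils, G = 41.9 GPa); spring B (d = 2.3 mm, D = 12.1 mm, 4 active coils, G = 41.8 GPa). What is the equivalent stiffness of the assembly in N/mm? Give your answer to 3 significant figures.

21.4 N/mm

k_A = Gd⁴/(8D³N_a) = (41.9×10³)(1.83⁴)/(8·16.5³·17) = 0.76918 N/mm
k_B = Gd⁴/(8D³N_a) = (41.8×10³)(2.3⁴)/(8·12.1³·4) = 20.634 N/mm
Parallel: k_eq = 0.76918 + 20.634 = 21.403 N/mm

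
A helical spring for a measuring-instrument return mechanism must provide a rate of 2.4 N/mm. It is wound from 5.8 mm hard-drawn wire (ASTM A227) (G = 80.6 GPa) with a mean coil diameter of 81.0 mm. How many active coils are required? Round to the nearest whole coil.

9

N_a = Gd⁴/(8D³k) = (80.6×10³ × 5.8⁴)/(8 × 81.0³ × 2.4)
    = 9.1211e+07 / 1.02037e+07 = 8.939 → 9 coils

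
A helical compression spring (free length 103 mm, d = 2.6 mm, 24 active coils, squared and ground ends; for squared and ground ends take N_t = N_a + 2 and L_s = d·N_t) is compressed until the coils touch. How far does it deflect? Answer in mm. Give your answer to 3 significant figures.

N_t = 26; L_s = 2.6·26 = 67.6 mm
δ_solid = L₀ − L_s = 103 − 67.6 = 35.4 mm

35.4 mm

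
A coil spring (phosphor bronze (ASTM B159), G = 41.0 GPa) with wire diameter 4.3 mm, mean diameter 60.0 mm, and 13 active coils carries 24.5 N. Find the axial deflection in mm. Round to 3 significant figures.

39.3 mm

k = Gd⁴/(8D³N_a) = (41.0×10³)(4.3⁴)/(8·60.0³·13) = 0.62398 N/mm
δ = F/k = 24.5 / 0.62398 = 39.264 mm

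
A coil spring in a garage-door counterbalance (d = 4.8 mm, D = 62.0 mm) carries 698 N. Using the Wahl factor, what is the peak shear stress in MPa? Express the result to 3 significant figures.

1110 MPa

Spring index C = D/d = 62.0/4.8 = 12.9167
K_W = (4C−1)/(4C−4) + 0.615/C = 50.667/47.667 + 0.0476 = 1.1105
τ₀ = 8FD/(πd³) = 8·698·62.0/(π·4.8³) = 346208/347.44 = 996.47 MPa
τ_max = K·τ₀ = 1.1105 × 996.47 = 1106.6 MPa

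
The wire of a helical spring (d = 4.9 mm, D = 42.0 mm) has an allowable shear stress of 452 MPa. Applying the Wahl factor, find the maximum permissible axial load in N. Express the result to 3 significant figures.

C = D/d = 42.0/4.9 = 8.5714
K_W = (4C−1)/(4C−4) + 0.615/C = 33.286/30.286 + 0.0717 = 1.1708
τ_max = K·8FD/(πd³) → F_max = τ_allow·πd³/(8DK)
F_max = 452·π·4.9³/(8·42.0·1.1708) = 1.6706e+05/393.39 = 424.67 N

425 N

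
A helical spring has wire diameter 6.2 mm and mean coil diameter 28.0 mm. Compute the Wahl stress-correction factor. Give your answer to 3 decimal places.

C = D/d = 28.0/6.2 = 4.5161
K_W = (4C−1)/(4C−4) + 0.615/C = 17.065/14.065 + 0.1362 = 1.3495

1.349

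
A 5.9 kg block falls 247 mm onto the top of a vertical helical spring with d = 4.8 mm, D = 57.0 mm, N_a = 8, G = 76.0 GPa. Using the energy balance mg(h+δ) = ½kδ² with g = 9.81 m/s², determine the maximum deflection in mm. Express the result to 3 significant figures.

110 mm

k = Gd⁴/(8D³N_a) = (76.0×10³)(4.8⁴)/(8·57.0³·8) = 3.4039 N/mm
W = mg = 5.9 × 9.81 = 57.879 N
½kδ² − Wδ − Wh = 0 → δ = (W + √(W² + 2kWh))/k
δ = (57.879 + √(3350 + 97324.5))/3.4039 = (57.879 + 317.29)/3.4039 = 110.22 mm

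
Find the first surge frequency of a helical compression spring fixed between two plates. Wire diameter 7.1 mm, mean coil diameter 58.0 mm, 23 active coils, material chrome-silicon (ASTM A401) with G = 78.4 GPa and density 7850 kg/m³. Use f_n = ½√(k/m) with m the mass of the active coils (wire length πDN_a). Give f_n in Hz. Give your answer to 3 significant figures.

k = Gd⁴/(8D³N_a) = (78.4×10³)(7.1⁴)/(8·58.0³·23) = 5.5494 N/mm = 5549.4 N/m
Wire length L = πDN_a = π·58.0·23 = 4190.9 mm
m = ρ·(πd²/4)·L = 7850 × 39.592×10⁻⁶ m² × 4.1909 m = 1.3025 kg
f_n = ½√(k/m) = 0.5·√(5549.4/1.3025) = 0.5·√(4260.6) = 32.636 Hz

32.6 Hz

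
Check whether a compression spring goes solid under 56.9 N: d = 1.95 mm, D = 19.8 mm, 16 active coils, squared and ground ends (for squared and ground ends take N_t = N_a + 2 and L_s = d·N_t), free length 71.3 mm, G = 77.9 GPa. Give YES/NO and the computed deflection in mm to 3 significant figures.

k = Gd⁴/(8D³N_a) = (77.9×10³)(1.95⁴)/(8·19.8³·16) = 1.1336 N/mm
N_t = 18; L_s = 1.95·18 = 35.1 mm; δ_solid = L₀ − L_s = 71.3 − 35.1 = 36.2 mm
δ = F/k = 56.9/1.1336 = 50.193 mm
δ ≥ δ_solid → spring goes solid

YES, δ = 50.2 mm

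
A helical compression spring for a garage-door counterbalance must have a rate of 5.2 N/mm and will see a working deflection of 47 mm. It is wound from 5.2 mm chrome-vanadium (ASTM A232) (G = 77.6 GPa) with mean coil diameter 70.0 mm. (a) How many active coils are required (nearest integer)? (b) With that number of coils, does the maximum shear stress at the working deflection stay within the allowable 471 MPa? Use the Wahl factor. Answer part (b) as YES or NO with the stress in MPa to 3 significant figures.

N_a = Gd⁴/(8D³k) = (77.6×10³)(5.2⁴)/(8·70.0³·5.2) = 3.976 → N_a = 4
Actual rate k = Gd⁴/(8D³·4) = 5.1693 N/mm
Working load F = kδ = 5.1693·47 = 242.96 N
C = 70.0/5.2 = 13.4615; K_W = (4C−1)/(4C−4)+0.615/C = 1.1059
τ_max = K_W·8FD/(πd³) = 1.1059·308 = 340.61 MPa
τ_max ≤ 471 MPa → acceptable

(a) 4 coils; (b) YES, τ_max = 341 MPa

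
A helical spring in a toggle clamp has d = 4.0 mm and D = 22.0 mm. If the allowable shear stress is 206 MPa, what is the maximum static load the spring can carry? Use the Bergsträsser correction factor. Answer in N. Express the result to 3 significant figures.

186 N

C = D/d = 22.0/4.0 = 5.5000
K_B = (4C+2)/(4C−3) = 24.000/19.000 = 1.2632
τ_max = K·8FD/(πd³) → F_max = τ_allow·πd³/(8DK)
F_max = 206·π·4.0³/(8·22.0·1.2632) = 41419/222.32 = 186.31 N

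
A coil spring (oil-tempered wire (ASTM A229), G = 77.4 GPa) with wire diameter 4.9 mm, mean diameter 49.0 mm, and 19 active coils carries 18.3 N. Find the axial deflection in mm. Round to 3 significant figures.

7.33 mm

k = Gd⁴/(8D³N_a) = (77.4×10³)(4.9⁴)/(8·49.0³·19) = 2.4951 N/mm
δ = F/k = 18.3 / 2.4951 = 7.3343 mm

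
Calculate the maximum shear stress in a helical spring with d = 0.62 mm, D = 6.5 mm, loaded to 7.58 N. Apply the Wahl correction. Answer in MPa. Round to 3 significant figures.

599 MPa

Spring index C = D/d = 6.5/0.62 = 10.4839
K_W = (4C−1)/(4C−4) + 0.615/C = 40.935/37.935 + 0.0587 = 1.1377
τ₀ = 8FD/(πd³) = 8·7.58·6.5/(π·0.62³) = 394.16/0.74873 = 526.44 MPa
τ_max = K·τ₀ = 1.1377 × 526.44 = 598.95 MPa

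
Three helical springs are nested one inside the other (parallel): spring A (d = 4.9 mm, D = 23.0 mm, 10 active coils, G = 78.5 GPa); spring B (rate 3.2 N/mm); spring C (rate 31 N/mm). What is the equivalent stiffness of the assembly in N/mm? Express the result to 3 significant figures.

k_A = Gd⁴/(8D³N_a) = (78.5×10³)(4.9⁴)/(8·23.0³·10) = 46.492 N/mm
Parallel: k_eq = 46.492 + 3.2 + 31 = 80.692 N/mm

80.7 N/mm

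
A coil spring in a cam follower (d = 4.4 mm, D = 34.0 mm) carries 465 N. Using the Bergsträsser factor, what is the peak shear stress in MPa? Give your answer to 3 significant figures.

557 MPa

Spring index C = D/d = 34.0/4.4 = 7.7273
K_B = (4C+2)/(4C−3) = 32.909/27.909 = 1.1792
τ₀ = 8FD/(πd³) = 8·465·34.0/(π·4.4³) = 126480/267.61 = 472.62 MPa
τ_max = K·τ₀ = 1.1792 × 472.62 = 557.29 MPa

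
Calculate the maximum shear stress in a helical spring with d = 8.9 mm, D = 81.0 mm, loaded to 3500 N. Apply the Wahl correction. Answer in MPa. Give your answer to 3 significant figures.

Spring index C = D/d = 81.0/8.9 = 9.1011
K_W = (4C−1)/(4C−4) + 0.615/C = 35.404/32.404 + 0.0676 = 1.1602
τ₀ = 8FD/(πd³) = 8·3500·81.0/(π·8.9³) = 2.268e+06/2214.7 = 1024.1 MPa
τ_max = K·τ₀ = 1.1602 × 1024.1 = 1188.1 MPa

1190 MPa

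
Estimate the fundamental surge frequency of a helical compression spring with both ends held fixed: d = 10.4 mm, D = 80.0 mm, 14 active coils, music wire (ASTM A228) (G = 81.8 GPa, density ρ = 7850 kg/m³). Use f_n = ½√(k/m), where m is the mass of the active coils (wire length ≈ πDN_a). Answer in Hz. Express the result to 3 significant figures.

k = Gd⁴/(8D³N_a) = (81.8×10³)(10.4⁴)/(8·80.0³·14) = 16.688 N/mm = 16688 N/m
Wire length L = πDN_a = π·80.0·14 = 3518.6 mm
m = ρ·(πd²/4)·L = 7850 × 84.949×10⁻⁶ m² × 3.5186 m = 2.3464 kg
f_n = ½√(k/m) = 0.5·√(16688/2.3464) = 0.5·√(7112.2) = 42.167 Hz

42.2 Hz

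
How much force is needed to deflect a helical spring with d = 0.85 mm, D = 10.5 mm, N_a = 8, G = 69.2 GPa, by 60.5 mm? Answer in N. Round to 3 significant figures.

k = Gd⁴/(8D³N_a) = (69.2×10³)(0.85⁴)/(8·10.5³·8) = 0.48757 N/mm
F = k·δ = 0.48757 × 60.5 = 29.498 N

29.5 N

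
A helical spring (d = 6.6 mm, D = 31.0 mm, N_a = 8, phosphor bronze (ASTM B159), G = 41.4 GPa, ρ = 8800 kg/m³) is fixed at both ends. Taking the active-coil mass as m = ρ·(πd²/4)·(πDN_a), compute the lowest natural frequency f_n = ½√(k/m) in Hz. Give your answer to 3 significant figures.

210 Hz

k = Gd⁴/(8D³N_a) = (41.4×10³)(6.6⁴)/(8·31.0³·8) = 41.201 N/mm = 41201 N/m
Wire length L = πDN_a = π·31.0·8 = 779.11 mm
m = ρ·(πd²/4)·L = 8800 × 34.212×10⁻⁶ m² × 0.77911 m = 0.23456 kg
f_n = ½√(k/m) = 0.5·√(41201/0.23456) = 0.5·√(1.7565e+05) = 209.55 Hz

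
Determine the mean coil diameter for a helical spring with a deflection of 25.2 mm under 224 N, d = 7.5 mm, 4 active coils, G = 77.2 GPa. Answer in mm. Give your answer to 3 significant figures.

Required rate k = F/δ = 224/25.2 = 8.8889 N/mm
D = (Gd⁴/(8N_a·k))^(1/3) = (77.2×10³·7.5⁴/(8·4·8.8889))^(1/3)
  = (858746)^(1/3) = 95.0506 mm

95.1 mm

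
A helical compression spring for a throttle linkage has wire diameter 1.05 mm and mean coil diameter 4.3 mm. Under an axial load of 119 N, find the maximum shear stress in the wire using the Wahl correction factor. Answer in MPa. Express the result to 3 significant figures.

Spring index C = D/d = 4.3/1.05 = 4.0952
K_W = (4C−1)/(4C−4) + 0.615/C = 15.381/12.381 + 0.1502 = 1.3925
τ₀ = 8FD/(πd³) = 8·119·4.3/(π·1.05³) = 4093.6/3.6368 = 1125.6 MPa
τ_max = K·τ₀ = 1.3925 × 1125.6 = 1567.4 MPa

1570 MPa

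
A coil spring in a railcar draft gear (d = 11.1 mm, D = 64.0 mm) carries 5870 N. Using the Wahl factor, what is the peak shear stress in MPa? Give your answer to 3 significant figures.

Spring index C = D/d = 64.0/11.1 = 5.7658
K_W = (4C−1)/(4C−4) + 0.615/C = 22.063/19.063 + 0.1067 = 1.2640
τ₀ = 8FD/(πd³) = 8·5870·64.0/(π·11.1³) = 3.00544e+06/4296.5 = 699.5 MPa
τ_max = K·τ₀ = 1.2640 × 699.5 = 884.2 MPa

884 MPa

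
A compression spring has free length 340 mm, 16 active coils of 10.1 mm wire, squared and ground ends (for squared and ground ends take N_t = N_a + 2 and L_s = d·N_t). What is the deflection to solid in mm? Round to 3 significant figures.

N_t = 18; L_s = 10.1·18 = 181.8 mm
δ_solid = L₀ − L_s = 340 − 181.8 = 158.2 mm

158 mm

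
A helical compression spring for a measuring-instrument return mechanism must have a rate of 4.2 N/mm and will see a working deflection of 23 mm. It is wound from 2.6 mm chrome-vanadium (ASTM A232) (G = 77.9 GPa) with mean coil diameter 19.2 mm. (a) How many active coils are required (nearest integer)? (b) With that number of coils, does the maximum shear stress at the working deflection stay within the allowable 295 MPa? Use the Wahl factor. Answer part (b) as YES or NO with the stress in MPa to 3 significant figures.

N_a = Gd⁴/(8D³k) = (77.9×10³)(2.6⁴)/(8·19.2³·4.2) = 14.97 → N_a = 15
Actual rate k = Gd⁴/(8D³·15) = 4.1913 N/mm
Working load F = kδ = 4.1913·23 = 96.399 N
C = 19.2/2.6 = 7.3846; K_W = (4C−1)/(4C−4)+0.615/C = 1.2008
τ_max = K_W·8FD/(πd³) = 1.2008·268.16 = 321.99 MPa
τ_max > 295 MPa → exceeds allowable

(a) 15 coils; (b) NO, τ_max = 322 MPa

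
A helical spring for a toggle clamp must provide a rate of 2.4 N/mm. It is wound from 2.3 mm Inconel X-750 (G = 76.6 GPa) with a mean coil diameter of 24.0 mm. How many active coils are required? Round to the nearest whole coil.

8

N_a = Gd⁴/(8D³k) = (76.6×10³ × 2.3⁴)/(8 × 24.0³ × 2.4)
    = 2.14358e+06 / 265421 = 8.076 → 8 coils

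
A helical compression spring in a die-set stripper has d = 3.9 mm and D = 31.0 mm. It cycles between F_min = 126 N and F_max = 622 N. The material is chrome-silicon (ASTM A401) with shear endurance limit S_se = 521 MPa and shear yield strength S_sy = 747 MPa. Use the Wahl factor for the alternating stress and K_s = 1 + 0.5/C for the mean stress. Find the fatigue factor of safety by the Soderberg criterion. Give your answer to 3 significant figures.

C = D/d = 31.0/3.9 = 7.9487; K_W = (4C−1)/(4C−4)+0.615/C = 1.1853; K_s = 1+0.5/C = 1.0629
F_a = (F_max−F_min)/2 = 248 N; F_m = (F_max+F_min)/2 = 374 N
τ_a = K_W·8F_aD/(πd³) = 1.1853 × 330.03 = 391.19 MPa
τ_m = K_s·8F_mD/(πd³) = 1.0629 × 497.71 = 529.02 MPa
Soderberg: 1/n_f = τ_a/S_se + τ_m/S_sy = 391.19/521 + 529.02/747 = 0.75085 + 0.70819 = 1.459
n_f = 1/1.459 = 0.6854

0.685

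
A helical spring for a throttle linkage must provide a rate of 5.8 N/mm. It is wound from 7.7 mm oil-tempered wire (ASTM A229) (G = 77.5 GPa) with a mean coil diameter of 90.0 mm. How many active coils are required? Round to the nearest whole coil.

N_a = Gd⁴/(8D³k) = (77.5×10³ × 7.7⁴)/(8 × 90.0³ × 5.8)
    = 2.72436e+08 / 3.38256e+07 = 8.054 → 8 coils

8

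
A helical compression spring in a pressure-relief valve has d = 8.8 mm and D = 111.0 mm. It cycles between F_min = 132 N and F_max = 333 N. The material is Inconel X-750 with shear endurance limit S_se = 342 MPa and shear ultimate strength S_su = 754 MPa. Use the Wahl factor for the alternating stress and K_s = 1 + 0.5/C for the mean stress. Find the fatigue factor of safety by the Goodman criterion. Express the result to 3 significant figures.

C = D/d = 111.0/8.8 = 12.6136; K_W = (4C−1)/(4C−4)+0.615/C = 1.1133; K_s = 1+0.5/C = 1.0396
F_a = (F_max−F_min)/2 = 100.5 N; F_m = (F_max+F_min)/2 = 232.5 N
τ_a = K_W·8F_aD/(πd³) = 1.1133 × 41.685 = 46.41 MPa
τ_m = K_s·8F_mD/(πd³) = 1.0396 × 96.436 = 100.26 MPa
Goodman: 1/n_f = τ_a/S_se + τ_m/S_su = 46.41/342 + 100.26/754 = 0.13570 + 0.13297 = 0.26867
n_f = 1/0.26867 = 3.722

3.72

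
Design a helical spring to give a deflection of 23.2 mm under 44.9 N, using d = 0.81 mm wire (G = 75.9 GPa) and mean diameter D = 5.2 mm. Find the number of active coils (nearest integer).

Required rate k = F/δ = 44.9/23.2 = 1.9353 N/mm
N_a = Gd⁴/(8D³k) = (75.9×10³ × 0.81⁴)/(8 × 5.2³ × 1.9353)
    = 32672.5 / 2177 = 15.01 → 15 coils

15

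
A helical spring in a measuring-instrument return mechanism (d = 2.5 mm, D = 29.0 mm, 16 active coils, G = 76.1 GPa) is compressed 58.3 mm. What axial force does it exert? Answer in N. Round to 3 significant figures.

55.5 N

k = Gd⁴/(8D³N_a) = (76.1×10³)(2.5⁴)/(8·29.0³·16) = 0.95223 N/mm
F = k·δ = 0.95223 × 58.3 = 55.515 N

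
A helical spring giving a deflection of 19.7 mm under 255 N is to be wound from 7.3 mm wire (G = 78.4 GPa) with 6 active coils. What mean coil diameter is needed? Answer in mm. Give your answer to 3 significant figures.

71.0 mm

Required rate k = F/δ = 255/19.7 = 12.944 N/mm
D = (Gd⁴/(8N_a·k))^(1/3) = (78.4×10³·7.3⁴/(8·6·12.944))^(1/3)
  = (358338)^(1/3) = 71.0282 mm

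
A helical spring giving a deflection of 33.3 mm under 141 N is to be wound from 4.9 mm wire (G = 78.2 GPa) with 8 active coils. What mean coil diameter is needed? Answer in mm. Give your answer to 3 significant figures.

55.0 mm

Required rate k = F/δ = 141/33.3 = 4.2342 N/mm
D = (Gd⁴/(8N_a·k))^(1/3) = (78.2×10³·4.9⁴/(8·8·4.2342))^(1/3)
  = (166355)^(1/3) = 54.9978 mm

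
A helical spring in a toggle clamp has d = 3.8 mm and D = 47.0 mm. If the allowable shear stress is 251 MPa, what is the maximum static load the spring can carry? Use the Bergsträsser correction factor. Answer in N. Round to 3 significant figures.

104 N

C = D/d = 47.0/3.8 = 12.3684
K_B = (4C+2)/(4C−3) = 51.474/46.474 = 1.1076
τ_max = K·8FD/(πd³) → F_max = τ_allow·πd³/(8DK)
F_max = 251·π·3.8³/(8·47.0·1.1076) = 43269/416.45 = 103.9 N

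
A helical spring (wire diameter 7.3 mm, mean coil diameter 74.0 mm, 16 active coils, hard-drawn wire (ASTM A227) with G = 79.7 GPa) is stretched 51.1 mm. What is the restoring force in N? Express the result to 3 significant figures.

k = Gd⁴/(8D³N_a) = (79.7×10³)(7.3⁴)/(8·74.0³·16) = 4.3636 N/mm
F = k·δ = 4.3636 × 51.1 = 222.98 N

223 N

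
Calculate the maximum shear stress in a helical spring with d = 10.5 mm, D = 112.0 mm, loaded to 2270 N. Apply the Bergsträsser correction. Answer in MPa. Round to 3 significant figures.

Spring index C = D/d = 112.0/10.5 = 10.6667
K_B = (4C+2)/(4C−3) = 44.667/39.667 = 1.1261
τ₀ = 8FD/(πd³) = 8·2270·112.0/(π·10.5³) = 2.03392e+06/3636.8 = 559.26 MPa
τ_max = K·τ₀ = 1.1261 × 559.26 = 629.76 MPa

630 MPa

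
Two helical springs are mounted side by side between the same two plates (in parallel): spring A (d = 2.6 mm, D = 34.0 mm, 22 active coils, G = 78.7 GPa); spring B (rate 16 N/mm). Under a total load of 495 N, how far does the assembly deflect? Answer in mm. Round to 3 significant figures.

k_A = Gd⁴/(8D³N_a) = (78.7×10³)(2.6⁴)/(8·34.0³·22) = 0.5199 N/mm
Parallel: k_eq = 0.5199 + 16 = 16.52 N/mm
δ = F/k_eq = 495/16.52 = 29.964 mm

30.0 mm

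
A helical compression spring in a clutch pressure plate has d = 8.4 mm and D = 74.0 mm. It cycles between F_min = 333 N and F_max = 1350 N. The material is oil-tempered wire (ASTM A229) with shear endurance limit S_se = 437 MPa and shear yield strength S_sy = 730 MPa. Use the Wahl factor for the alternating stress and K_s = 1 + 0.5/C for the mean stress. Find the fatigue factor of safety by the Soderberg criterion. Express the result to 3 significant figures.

C = D/d = 74.0/8.4 = 8.8095; K_W = (4C−1)/(4C−4)+0.615/C = 1.1658; K_s = 1+0.5/C = 1.0568
F_a = (F_max−F_min)/2 = 508.5 N; F_m = (F_max+F_min)/2 = 841.5 N
τ_a = K_W·8F_aD/(πd³) = 1.1658 × 161.67 = 188.48 MPa
τ_m = K_s·8F_mD/(πd³) = 1.0568 × 267.54 = 282.72 MPa
Soderberg: 1/n_f = τ_a/S_se + τ_m/S_sy = 188.48/437 + 282.72/730 = 0.43131 + 0.38729 = 0.8186
n_f = 1/0.8186 = 1.222

1.22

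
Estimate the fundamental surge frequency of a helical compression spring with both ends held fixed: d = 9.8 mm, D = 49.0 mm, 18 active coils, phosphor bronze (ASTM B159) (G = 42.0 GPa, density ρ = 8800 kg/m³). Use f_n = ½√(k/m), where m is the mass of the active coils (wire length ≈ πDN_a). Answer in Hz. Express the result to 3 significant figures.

55.8 Hz

k = Gd⁴/(8D³N_a) = (42.0×10³)(9.8⁴)/(8·49.0³·18) = 22.867 N/mm = 22867 N/m
Wire length L = πDN_a = π·49.0·18 = 2770.9 mm
m = ρ·(πd²/4)·L = 8800 × 75.43×10⁻⁶ m² × 2.7709 m = 1.8393 kg
f_n = ½√(k/m) = 0.5·√(22867/1.8393) = 0.5·√(12433) = 55.751 Hz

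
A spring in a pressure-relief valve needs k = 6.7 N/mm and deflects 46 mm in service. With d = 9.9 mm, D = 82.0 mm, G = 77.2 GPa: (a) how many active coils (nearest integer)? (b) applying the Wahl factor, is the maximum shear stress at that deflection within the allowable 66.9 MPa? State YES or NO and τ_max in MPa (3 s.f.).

(a) 25 coils; (b) NO, τ_max = 78.4 MPa

N_a = Gd⁴/(8D³k) = (77.2×10³)(9.9⁴)/(8·82.0³·6.7) = 25.09 → N_a = 25
Actual rate k = Gd⁴/(8D³·25) = 6.7249 N/mm
Working load F = kδ = 6.7249·46 = 309.35 N
C = 82.0/9.9 = 8.2828; K_W = (4C−1)/(4C−4)+0.615/C = 1.1772
τ_max = K_W·8FD/(πd³) = 1.1772·66.572 = 78.371 MPa
τ_max > 66.9 MPa → exceeds allowable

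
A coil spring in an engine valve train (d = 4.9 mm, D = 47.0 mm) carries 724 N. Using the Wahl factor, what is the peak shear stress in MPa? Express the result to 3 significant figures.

848 MPa

Spring index C = D/d = 47.0/4.9 = 9.5918
K_W = (4C−1)/(4C−4) + 0.615/C = 37.367/34.367 + 0.0641 = 1.1514
τ₀ = 8FD/(πd³) = 8·724·47.0/(π·4.9³) = 272224/369.61 = 736.53 MPa
τ_max = K·τ₀ = 1.1514 × 736.53 = 848.04 MPa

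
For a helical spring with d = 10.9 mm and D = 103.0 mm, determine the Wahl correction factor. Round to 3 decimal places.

C = D/d = 103.0/10.9 = 9.4495
K_W = (4C−1)/(4C−4) + 0.615/C = 36.798/33.798 + 0.0651 = 1.1538

1.154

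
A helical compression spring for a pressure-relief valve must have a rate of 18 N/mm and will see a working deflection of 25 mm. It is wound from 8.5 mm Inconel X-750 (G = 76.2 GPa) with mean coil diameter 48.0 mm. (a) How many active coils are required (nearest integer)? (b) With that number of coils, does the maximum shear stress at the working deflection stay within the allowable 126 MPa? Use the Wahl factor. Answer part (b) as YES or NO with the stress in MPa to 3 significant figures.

(a) 25 coils; (b) YES, τ_max = 114 MPa

N_a = Gd⁴/(8D³k) = (76.2×10³)(8.5⁴)/(8·48.0³·18) = 24.98 → N_a = 25
Actual rate k = Gd⁴/(8D³·25) = 17.984 N/mm
Working load F = kδ = 17.984·25 = 449.59 N
C = 48.0/8.5 = 5.6471; K_W = (4C−1)/(4C−4)+0.615/C = 1.2703
τ_max = K_W·8FD/(πd³) = 1.2703·89.483 = 113.67 MPa
τ_max ≤ 126 MPa → acceptable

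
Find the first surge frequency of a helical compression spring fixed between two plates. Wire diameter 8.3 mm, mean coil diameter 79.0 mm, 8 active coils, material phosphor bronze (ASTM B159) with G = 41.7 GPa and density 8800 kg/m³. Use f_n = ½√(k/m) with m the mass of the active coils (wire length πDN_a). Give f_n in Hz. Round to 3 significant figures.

k = Gd⁴/(8D³N_a) = (41.7×10³)(8.3⁴)/(8·79.0³·8) = 6.2717 N/mm = 6271.7 N/m
Wire length L = πDN_a = π·79.0·8 = 1985.5 mm
m = ρ·(πd²/4)·L = 8800 × 54.106×10⁻⁶ m² × 1.9855 m = 0.94536 kg
f_n = ½√(k/m) = 0.5·√(6271.7/0.94536) = 0.5·√(6634.2) = 40.725 Hz

40.7 Hz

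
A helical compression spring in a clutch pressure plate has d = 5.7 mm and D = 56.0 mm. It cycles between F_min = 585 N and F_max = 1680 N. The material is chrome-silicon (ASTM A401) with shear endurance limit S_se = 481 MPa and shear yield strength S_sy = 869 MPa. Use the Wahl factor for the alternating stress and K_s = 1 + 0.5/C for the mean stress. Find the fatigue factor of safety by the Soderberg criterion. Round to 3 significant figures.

0.485

C = D/d = 56.0/5.7 = 9.8246; K_W = (4C−1)/(4C−4)+0.615/C = 1.1476; K_s = 1+0.5/C = 1.0509
F_a = (F_max−F_min)/2 = 547.5 N; F_m = (F_max+F_min)/2 = 1132.5 N
τ_a = K_W·8F_aD/(πd³) = 1.1476 × 421.59 = 483.81 MPa
τ_m = K_s·8F_mD/(πd³) = 1.0509 × 872.05 = 916.43 MPa
Soderberg: 1/n_f = τ_a/S_se + τ_m/S_sy = 483.81/481 + 916.43/869 = 1.00584 + 1.05458 = 2.0604
n_f = 1/2.0604 = 0.4853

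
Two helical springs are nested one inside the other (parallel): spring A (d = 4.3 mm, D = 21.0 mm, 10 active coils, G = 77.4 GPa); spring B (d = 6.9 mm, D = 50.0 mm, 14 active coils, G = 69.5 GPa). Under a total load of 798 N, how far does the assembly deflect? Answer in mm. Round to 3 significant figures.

17.0 mm

k_A = Gd⁴/(8D³N_a) = (77.4×10³)(4.3⁴)/(8·21.0³·10) = 35.716 N/mm
k_B = Gd⁴/(8D³N_a) = (69.5×10³)(6.9⁴)/(8·50.0³·14) = 11.253 N/mm
Parallel: k_eq = 35.716 + 11.253 = 46.969 N/mm
δ = F/k_eq = 798/46.969 = 16.99 mm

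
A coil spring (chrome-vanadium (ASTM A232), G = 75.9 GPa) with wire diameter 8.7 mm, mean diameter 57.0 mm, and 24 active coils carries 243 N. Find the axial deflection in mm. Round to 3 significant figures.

k = Gd⁴/(8D³N_a) = (75.9×10³)(8.7⁴)/(8·57.0³·24) = 12.229 N/mm
δ = F/k = 243 / 12.229 = 19.871 mm

19.9 mm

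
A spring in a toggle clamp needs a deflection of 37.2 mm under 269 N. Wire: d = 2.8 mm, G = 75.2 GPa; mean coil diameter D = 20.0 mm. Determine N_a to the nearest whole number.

Required rate k = F/δ = 269/37.2 = 7.2312 N/mm
N_a = Gd⁴/(8D³k) = (75.2×10³ × 2.8⁴)/(8 × 20.0³ × 7.2312)
    = 4.62221e+06 / 462796 = 9.988 → 10 coils

10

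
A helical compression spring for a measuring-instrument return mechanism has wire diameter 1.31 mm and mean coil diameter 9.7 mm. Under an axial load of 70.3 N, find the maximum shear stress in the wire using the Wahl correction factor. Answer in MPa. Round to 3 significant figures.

927 MPa

Spring index C = D/d = 9.7/1.31 = 7.4046
K_W = (4C−1)/(4C−4) + 0.615/C = 28.618/25.618 + 0.0831 = 1.2002
τ₀ = 8FD/(πd³) = 8·70.3·9.7/(π·1.31³) = 5455.28/7.0626 = 772.42 MPa
τ_max = K·τ₀ = 1.2002 × 772.42 = 927.03 MPa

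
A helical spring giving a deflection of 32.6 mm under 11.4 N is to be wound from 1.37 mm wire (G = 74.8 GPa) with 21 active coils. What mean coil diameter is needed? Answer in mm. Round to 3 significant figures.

Required rate k = F/δ = 11.4/32.6 = 0.34969 N/mm
D = (Gd⁴/(8N_a·k))^(1/3) = (74.8×10³·1.37⁴/(8·21·0.34969))^(1/3)
  = (4485.26)^(1/3) = 16.4916 mm

16.5 mm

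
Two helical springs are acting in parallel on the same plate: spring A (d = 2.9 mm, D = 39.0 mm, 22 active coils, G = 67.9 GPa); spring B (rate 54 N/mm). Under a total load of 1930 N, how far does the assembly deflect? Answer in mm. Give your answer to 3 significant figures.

35.4 mm

k_A = Gd⁴/(8D³N_a) = (67.9×10³)(2.9⁴)/(8·39.0³·22) = 0.46 N/mm
Parallel: k_eq = 0.46 + 54 = 54.46 N/mm
δ = F/k_eq = 1930/54.46 = 35.439 mm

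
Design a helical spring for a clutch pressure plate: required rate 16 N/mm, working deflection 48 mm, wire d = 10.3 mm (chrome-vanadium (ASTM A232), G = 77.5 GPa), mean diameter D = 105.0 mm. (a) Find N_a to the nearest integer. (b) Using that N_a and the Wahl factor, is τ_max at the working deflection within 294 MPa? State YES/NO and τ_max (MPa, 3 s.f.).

(a) 6 coils; (b) YES, τ_max = 211 MPa

N_a = Gd⁴/(8D³k) = (77.5×10³)(10.3⁴)/(8·105.0³·16) = 5.887 → N_a = 6
Actual rate k = Gd⁴/(8D³·6) = 15.698 N/mm
Working load F = kδ = 15.698·48 = 753.5 N
C = 105.0/10.3 = 10.1942; K_W = (4C−1)/(4C−4)+0.615/C = 1.1419
τ_max = K_W·8FD/(πd³) = 1.1419·184.37 = 210.54 MPa
τ_max ≤ 294 MPa → acceptable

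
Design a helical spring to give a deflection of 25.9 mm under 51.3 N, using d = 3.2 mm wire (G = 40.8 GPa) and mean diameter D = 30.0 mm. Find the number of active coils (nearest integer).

10

Required rate k = F/δ = 51.3/25.9 = 1.9807 N/mm
N_a = Gd⁴/(8D³k) = (40.8×10³ × 3.2⁴)/(8 × 30.0³ × 1.9807)
    = 4.27819e+06 / 427830 = 10 → 10 coils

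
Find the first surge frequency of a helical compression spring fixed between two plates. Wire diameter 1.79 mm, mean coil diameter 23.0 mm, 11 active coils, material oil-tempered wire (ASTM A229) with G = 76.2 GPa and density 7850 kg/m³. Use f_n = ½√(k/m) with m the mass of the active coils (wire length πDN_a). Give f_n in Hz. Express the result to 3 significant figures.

k = Gd⁴/(8D³N_a) = (76.2×10³)(1.79⁴)/(8·23.0³·11) = 0.73064 N/mm = 730.64 N/m
Wire length L = πDN_a = π·23.0·11 = 794.82 mm
m = ρ·(πd²/4)·L = 7850 × 2.5165×10⁻⁶ m² × 0.79482 m = 0.015701 kg
f_n = ½√(k/m) = 0.5·√(730.64/0.015701) = 0.5·√(46533) = 107.86 Hz

108 Hz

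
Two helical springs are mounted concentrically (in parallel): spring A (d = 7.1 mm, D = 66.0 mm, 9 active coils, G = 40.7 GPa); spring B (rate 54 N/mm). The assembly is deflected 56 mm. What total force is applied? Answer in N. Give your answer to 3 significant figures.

k_A = Gd⁴/(8D³N_a) = (40.7×10³)(7.1⁴)/(8·66.0³·9) = 4.9965 N/mm
Parallel: k_eq = 4.9965 + 54 = 58.996 N/mm
F = k_eq·δ = 58.996·56 = 3303.8 N

3300 N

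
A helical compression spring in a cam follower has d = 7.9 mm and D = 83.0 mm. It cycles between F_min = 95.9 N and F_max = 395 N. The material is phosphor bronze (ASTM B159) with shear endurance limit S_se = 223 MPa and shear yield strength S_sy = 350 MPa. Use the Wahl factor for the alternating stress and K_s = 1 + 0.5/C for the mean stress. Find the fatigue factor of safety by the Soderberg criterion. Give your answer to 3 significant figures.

C = D/d = 83.0/7.9 = 10.5063; K_W = (4C−1)/(4C−4)+0.615/C = 1.1374; K_s = 1+0.5/C = 1.0476
F_a = (F_max−F_min)/2 = 149.55 N; F_m = (F_max+F_min)/2 = 245.45 N
τ_a = K_W·8F_aD/(πd³) = 1.1374 × 64.11 = 72.92 MPa
τ_m = K_s·8F_mD/(πd³) = 1.0476 × 105.22 = 110.23 MPa
Soderberg: 1/n_f = τ_a/S_se + τ_m/S_sy = 72.92/223 + 110.23/350 = 0.32700 + 0.31494 = 0.64193
n_f = 1/0.64193 = 1.558

1.56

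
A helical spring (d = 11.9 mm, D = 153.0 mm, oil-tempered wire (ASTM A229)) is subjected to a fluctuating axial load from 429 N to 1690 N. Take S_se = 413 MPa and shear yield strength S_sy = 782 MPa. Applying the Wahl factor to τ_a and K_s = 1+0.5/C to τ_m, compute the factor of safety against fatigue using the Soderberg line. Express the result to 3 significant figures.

1.39

C = D/d = 153.0/11.9 = 12.8571; K_W = (4C−1)/(4C−4)+0.615/C = 1.1111; K_s = 1+0.5/C = 1.0389
F_a = (F_max−F_min)/2 = 630.5 N; F_m = (F_max+F_min)/2 = 1059.5 N
τ_a = K_W·8F_aD/(πd³) = 1.1111 × 145.77 = 161.97 MPa
τ_m = K_s·8F_mD/(πd³) = 1.0389 × 244.96 = 254.48 MPa
Soderberg: 1/n_f = τ_a/S_se + τ_m/S_sy = 161.97/413 + 254.48/782 = 0.39217 + 0.32543 = 0.7176
n_f = 1/0.7176 = 1.394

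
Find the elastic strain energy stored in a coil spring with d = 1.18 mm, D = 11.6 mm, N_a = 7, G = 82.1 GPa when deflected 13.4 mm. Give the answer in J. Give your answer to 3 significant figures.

0.163 J

k = Gd⁴/(8D³N_a) = (82.1×10³)(1.18⁴)/(8·11.6³·7) = 1.821 N/mm
U = ½kδ² = 0.5 × 1.821 × 13.4² = 163.49 N·mm = 0.16349 J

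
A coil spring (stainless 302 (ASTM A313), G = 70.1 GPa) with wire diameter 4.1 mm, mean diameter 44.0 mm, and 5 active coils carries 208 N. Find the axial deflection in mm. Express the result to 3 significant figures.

35.8 mm

k = Gd⁴/(8D³N_a) = (70.1×10³)(4.1⁴)/(8·44.0³·5) = 5.8135 N/mm
δ = F/k = 208 / 5.8135 = 35.779 mm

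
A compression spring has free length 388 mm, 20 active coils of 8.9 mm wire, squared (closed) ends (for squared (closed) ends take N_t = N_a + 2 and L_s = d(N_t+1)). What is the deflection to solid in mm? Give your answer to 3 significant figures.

183 mm

N_t = 22; L_s = 8.9·23 = 204.7 mm
δ_solid = L₀ − L_s = 388 − 204.7 = 183.3 mm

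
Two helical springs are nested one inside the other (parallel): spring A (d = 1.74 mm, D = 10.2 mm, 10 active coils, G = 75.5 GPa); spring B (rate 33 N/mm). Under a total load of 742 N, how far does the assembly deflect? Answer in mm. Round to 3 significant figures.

18.0 mm

k_A = Gd⁴/(8D³N_a) = (75.5×10³)(1.74⁴)/(8·10.2³·10) = 8.1518 N/mm
Parallel: k_eq = 8.1518 + 33 = 41.152 N/mm
δ = F/k_eq = 742/41.152 = 18.031 mm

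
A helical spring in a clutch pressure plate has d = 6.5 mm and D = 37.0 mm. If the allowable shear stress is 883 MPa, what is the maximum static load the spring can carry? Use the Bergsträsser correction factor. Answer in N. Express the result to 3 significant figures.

2050 N

C = D/d = 37.0/6.5 = 5.6923
K_B = (4C+2)/(4C−3) = 24.769/19.769 = 1.2529
τ_max = K·8FD/(πd³) → F_max = τ_allow·πd³/(8DK)
F_max = 883·π·6.5³/(8·37.0·1.2529) = 7.6182e+05/370.86 = 2054.2 N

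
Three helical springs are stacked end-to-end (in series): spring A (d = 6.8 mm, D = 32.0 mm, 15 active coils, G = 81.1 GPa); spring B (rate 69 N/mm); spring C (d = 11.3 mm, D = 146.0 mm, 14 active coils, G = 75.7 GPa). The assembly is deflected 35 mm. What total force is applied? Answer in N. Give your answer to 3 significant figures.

110 N

k_A = Gd⁴/(8D³N_a) = (81.1×10³)(6.8⁴)/(8·32.0³·15) = 44.099 N/mm
k_C = Gd⁴/(8D³N_a) = (75.7×10³)(11.3⁴)/(8·146.0³·14) = 3.5411 N/mm
Series: 1/k_eq = 1/44.099 + 1/69 + 1/3.5411 = 0.31957; k_eq = 3.1292 N/mm
F = k_eq·δ = 3.1292·35 = 109.52 N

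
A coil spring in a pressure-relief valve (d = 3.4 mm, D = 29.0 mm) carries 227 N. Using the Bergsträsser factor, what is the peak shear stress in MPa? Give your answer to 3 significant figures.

Spring index C = D/d = 29.0/3.4 = 8.5294
K_B = (4C+2)/(4C−3) = 36.118/31.118 = 1.1607
τ₀ = 8FD/(πd³) = 8·227·29.0/(π·3.4³) = 52664/123.48 = 426.51 MPa
τ_max = K·τ₀ = 1.1607 × 426.51 = 495.04 MPa

495 MPa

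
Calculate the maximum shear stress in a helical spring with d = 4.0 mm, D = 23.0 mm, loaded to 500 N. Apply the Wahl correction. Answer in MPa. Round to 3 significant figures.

579 MPa

Spring index C = D/d = 23.0/4.0 = 5.7500
K_W = (4C−1)/(4C−4) + 0.615/C = 22.000/19.000 + 0.1070 = 1.2649
τ₀ = 8FD/(πd³) = 8·500·23.0/(π·4.0³) = 92000/201.06 = 457.57 MPa
τ_max = K·τ₀ = 1.2649 × 457.57 = 578.76 MPa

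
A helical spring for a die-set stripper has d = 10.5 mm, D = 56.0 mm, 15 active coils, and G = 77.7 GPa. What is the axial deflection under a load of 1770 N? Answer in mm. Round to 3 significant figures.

39.5 mm

k = Gd⁴/(8D³N_a) = (77.7×10³)(10.5⁴)/(8·56.0³·15) = 44.816 N/mm
δ = F/k = 1770 / 44.816 = 39.495 mm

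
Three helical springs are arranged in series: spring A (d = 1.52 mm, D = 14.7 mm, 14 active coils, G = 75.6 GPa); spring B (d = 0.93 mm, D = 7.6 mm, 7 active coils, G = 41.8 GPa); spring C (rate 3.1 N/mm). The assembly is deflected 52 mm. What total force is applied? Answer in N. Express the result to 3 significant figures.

k_A = Gd⁴/(8D³N_a) = (75.6×10³)(1.52⁴)/(8·14.7³·14) = 1.1343 N/mm
k_B = Gd⁴/(8D³N_a) = (41.8×10³)(0.93⁴)/(8·7.6³·7) = 1.272 N/mm
Series: 1/k_eq = 1/1.1343 + 1/1.272 + 1/3.1 = 1.9904; k_eq = 0.50242 N/mm
F = k_eq·δ = 0.50242·52 = 26.126 N

26.1 N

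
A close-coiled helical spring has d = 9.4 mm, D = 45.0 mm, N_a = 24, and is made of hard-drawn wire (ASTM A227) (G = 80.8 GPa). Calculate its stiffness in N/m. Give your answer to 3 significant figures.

k = Gd⁴/(8D³N_a) = (80.8×10³ × 9.4⁴) / (8 × 45.0³ × 24)
  = 6.30845e+08 / 1.7496e+07 = 36.057 N/mm = 36057 N/m

36100 N/m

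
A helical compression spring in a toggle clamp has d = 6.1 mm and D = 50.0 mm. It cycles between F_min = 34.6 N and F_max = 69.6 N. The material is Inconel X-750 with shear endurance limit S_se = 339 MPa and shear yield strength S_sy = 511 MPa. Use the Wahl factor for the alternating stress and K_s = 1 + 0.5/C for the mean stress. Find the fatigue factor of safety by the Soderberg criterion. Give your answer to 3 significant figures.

10.5

C = D/d = 50.0/6.1 = 8.1967; K_W = (4C−1)/(4C−4)+0.615/C = 1.1792; K_s = 1+0.5/C = 1.0610
F_a = (F_max−F_min)/2 = 17.5 N; F_m = (F_max+F_min)/2 = 52.1 N
τ_a = K_W·8F_aD/(πd³) = 1.1792 × 9.8165 = 11.576 MPa
τ_m = K_s·8F_mD/(πd³) = 1.0610 × 29.225 = 31.008 MPa
Soderberg: 1/n_f = τ_a/S_se + τ_m/S_sy = 11.576/339 + 31.008/511 = 0.03415 + 0.06068 = 0.094829
n_f = 1/0.094829 = 10.55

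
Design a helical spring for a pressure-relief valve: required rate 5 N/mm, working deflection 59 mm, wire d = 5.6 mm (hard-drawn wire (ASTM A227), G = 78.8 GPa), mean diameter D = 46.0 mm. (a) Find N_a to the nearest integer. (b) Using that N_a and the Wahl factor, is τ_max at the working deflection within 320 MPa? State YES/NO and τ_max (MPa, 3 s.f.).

(a) 20 coils; (b) YES, τ_max = 231 MPa

N_a = Gd⁴/(8D³k) = (78.8×10³)(5.6⁴)/(8·46.0³·5) = 19.9 → N_a = 20
Actual rate k = Gd⁴/(8D³·20) = 4.9761 N/mm
Working load F = kδ = 4.9761·59 = 293.59 N
C = 46.0/5.6 = 8.2143; K_W = (4C−1)/(4C−4)+0.615/C = 1.1788
τ_max = K_W·8FD/(πd³) = 1.1788·195.83 = 230.85 MPa
τ_max ≤ 320 MPa → acceptable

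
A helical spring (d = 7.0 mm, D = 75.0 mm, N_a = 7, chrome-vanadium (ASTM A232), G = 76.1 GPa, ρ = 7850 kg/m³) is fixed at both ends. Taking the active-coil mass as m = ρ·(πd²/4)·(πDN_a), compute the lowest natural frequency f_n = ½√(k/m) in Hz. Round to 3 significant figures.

k = Gd⁴/(8D³N_a) = (76.1×10³)(7.0⁴)/(8·75.0³·7) = 7.734 N/mm = 7734 N/m
Wire length L = πDN_a = π·75.0·7 = 1649.3 mm
m = ρ·(πd²/4)·L = 7850 × 38.485×10⁻⁶ m² × 1.6493 m = 0.49827 kg
f_n = ½√(k/m) = 0.5·√(7734/0.49827) = 0.5·√(15522) = 62.293 Hz

62.3 Hz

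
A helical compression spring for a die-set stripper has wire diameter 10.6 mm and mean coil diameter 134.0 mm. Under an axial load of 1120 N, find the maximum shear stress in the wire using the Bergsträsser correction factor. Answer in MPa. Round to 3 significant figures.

Spring index C = D/d = 134.0/10.6 = 12.6415
K_B = (4C+2)/(4C−3) = 52.566/47.566 = 1.1051
τ₀ = 8FD/(πd³) = 8·1120·134.0/(π·10.6³) = 1.20064e+06/3741.7 = 320.88 MPa
τ_max = K·τ₀ = 1.1051 × 320.88 = 354.61 MPa

355 MPa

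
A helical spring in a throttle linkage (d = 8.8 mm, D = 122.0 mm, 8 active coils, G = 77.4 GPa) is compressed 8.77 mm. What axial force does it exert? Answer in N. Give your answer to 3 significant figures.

35.0 N

k = Gd⁴/(8D³N_a) = (77.4×10³)(8.8⁴)/(8·122.0³·8) = 3.994 N/mm
F = k·δ = 3.994 × 8.77 = 35.028 N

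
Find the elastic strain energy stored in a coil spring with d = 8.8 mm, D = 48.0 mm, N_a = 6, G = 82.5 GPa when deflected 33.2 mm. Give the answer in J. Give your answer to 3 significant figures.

51.4 J

k = Gd⁴/(8D³N_a) = (82.5×10³)(8.8⁴)/(8·48.0³·6) = 93.201 N/mm
U = ½kδ² = 0.5 × 93.201 × 33.2² = 51365 N·mm = 51.365 J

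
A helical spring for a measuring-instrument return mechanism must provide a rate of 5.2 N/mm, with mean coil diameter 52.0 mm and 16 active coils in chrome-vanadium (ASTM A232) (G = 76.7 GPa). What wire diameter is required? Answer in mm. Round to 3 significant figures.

5.91 mm

d = (8D³N_a·k / G)^(1/4) = (8·52.0³·16·5.2 / (76.7×10³))^0.25
  = (1220.2)^0.25 = 5.9103 mm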